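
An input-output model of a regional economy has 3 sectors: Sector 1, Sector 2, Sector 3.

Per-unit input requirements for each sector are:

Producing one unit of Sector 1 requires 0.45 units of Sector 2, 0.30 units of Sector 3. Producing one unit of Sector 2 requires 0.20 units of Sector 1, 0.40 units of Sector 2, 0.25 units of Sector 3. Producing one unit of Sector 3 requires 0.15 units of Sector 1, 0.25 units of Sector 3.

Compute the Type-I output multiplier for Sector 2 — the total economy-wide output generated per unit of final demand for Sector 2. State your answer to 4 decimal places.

m_2 = 3.5511

I − A =
  [   1.00    -0.20    -0.15]
  [  -0.45     0.60     0.00]
  [  -0.30    -0.25     0.75]
Cofactors of I−A, C_ij = (−1)^(i+j)·(minor ij) (rows/columns in the sector order above):
  C_11 = (0.60)(0.75) − (0.00)(-0.25) = 0.4500
  C_12 = −[(-0.45)(0.75) − (0.00)(-0.30)] = 0.3375
  C_13 = (-0.45)(-0.25) − (0.60)(-0.30) = 0.2925
  C_21 = −[(-0.20)(0.75) − (-0.15)(-0.25)] = 0.1875
  C_22 = (1.00)(0.75) − (-0.15)(-0.30) = 0.7050
  C_23 = −[(1.00)(-0.25) − (-0.20)(-0.30)] = 0.3100
  C_31 = (-0.20)(0.00) − (-0.15)(0.60) = 0.0900
  C_32 = −[(1.00)(0.00) − (-0.15)(-0.45)] = 0.0675
  C_33 = (1.00)(0.60) − (-0.20)(-0.45) = 0.5100
det(I−A) = Σ_j (I−A)_1j·C_1j = (1.00)(0.4500) + (-0.20)(0.3375) + (-0.15)(0.2925) = 0.338625
adj(I−A) = Cᵀ =
  [ 0.4500   0.1875   0.0900]
  [ 0.3375   0.7050   0.0675]
  [ 0.2925   0.3100   0.5100]
(I − A)⁻¹ = adj(I−A) / det(I−A) ≈
  [   1.32890     0.55371     0.26578]
  [   0.99668     2.08195     0.19934]
  [   0.86379     0.91547     1.50609]
The output multiplier for sector j is the column-j sum of the Leontief inverse (I − A)⁻¹ = adj(I−A) / det(I−A).
Column 2 of adj(I−A): (0.1875, 0.7050, 0.3100); det(I−A) = 0.338625.
m_2 = (0.1875 + 0.7050 + 0.3100) / 0.338625 = 1.2025 / 0.338625 ≈ 3.5511.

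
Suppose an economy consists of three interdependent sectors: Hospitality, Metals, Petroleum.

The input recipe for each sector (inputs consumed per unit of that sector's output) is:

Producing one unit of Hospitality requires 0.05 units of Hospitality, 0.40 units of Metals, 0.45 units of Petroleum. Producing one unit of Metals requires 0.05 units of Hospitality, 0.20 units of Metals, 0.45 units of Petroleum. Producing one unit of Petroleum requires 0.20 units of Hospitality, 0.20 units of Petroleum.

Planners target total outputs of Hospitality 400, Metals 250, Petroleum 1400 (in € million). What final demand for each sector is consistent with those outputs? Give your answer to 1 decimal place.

d_H = 87.5, d_M = 40.0, d_P = 827.5

I − A =
  [   0.95    -0.05    -0.20]
  [  -0.40     0.80     0.00]
  [  -0.45    -0.45     0.80]
d = (I − A) x:
  d_H = (+0.95)·400 + (-0.05)·250 + (-0.20)·1400 = 87.5
  d_M = (-0.40)·400 + (+0.80)·250 + (+0.00)·1400 = 40.0
  d_P = (-0.45)·400 + (-0.45)·250 + (+0.80)·1400 = 827.5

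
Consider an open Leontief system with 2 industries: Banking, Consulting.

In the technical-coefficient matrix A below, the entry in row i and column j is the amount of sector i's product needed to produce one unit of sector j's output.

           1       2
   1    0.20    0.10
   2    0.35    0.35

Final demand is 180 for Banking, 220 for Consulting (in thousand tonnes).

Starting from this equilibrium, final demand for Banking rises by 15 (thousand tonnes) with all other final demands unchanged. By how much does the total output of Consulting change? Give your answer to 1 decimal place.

Δx_2 = 10.8

I − A =
  [   0.80    -0.10]
  [  -0.35     0.65]
det(I−A) = (0.80)(0.65) − (-0.10)(-0.35) = 0.4850
adj(I−A) = [[0.65, 0.10], [0.35, 0.80]]
(I − A)⁻¹ = adj(I−A) / det(I−A) ≈
  [   1.3402     0.2062]
  [   0.7216     1.6495]
Δx = (I − A)⁻¹ Δd with Δd having +15 in the Banking component and 0 elsewhere.
So Δx_2 = L_21 · (+15), where L_21 = adj(I−A)_21 / det(I−A) = 0.35 / 0.4850.
Δx_2 = 0.35 × (+15) / 0.4850 = 5.25 / 0.4850 ≈ 10.8.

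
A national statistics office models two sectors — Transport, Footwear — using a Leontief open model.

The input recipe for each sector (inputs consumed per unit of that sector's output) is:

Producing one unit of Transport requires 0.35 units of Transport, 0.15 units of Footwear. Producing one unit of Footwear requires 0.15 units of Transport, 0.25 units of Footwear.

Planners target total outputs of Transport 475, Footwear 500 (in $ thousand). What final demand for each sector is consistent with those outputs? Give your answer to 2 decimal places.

d_T = 233.75, d_F = 303.75

I − A =
  [   0.65    -0.15]
  [  -0.15     0.75]
d = (I − A) x:
  d_T = (+0.65)·475 + (-0.15)·500 = 233.75
  d_F = (-0.15)·475 + (+0.75)·500 = 303.75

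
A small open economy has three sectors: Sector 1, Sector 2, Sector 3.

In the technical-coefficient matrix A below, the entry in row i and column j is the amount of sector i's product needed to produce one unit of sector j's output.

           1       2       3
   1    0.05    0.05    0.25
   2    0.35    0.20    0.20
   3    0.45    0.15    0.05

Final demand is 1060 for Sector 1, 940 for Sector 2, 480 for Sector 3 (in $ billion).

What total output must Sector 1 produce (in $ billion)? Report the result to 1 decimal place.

x_1 = 1676.8

I − A =
  [   0.95    -0.05    -0.25]
  [  -0.35     0.80    -0.20]
  [  -0.45    -0.15     0.95]
Cofactors of I−A, C_ij = (−1)^(i+j)·(minor ij) (rows/columns in the sector order above):
  C_11 = (0.80)(0.95) − (-0.20)(-0.15) = 0.7300
  C_12 = −[(-0.35)(0.95) − (-0.20)(-0.45)] = 0.4225
  C_13 = (-0.35)(-0.15) − (0.80)(-0.45) = 0.4125
  C_21 = −[(-0.05)(0.95) − (-0.25)(-0.15)] = 0.0850
  C_22 = (0.95)(0.95) − (-0.25)(-0.45) = 0.7900
  C_23 = −[(0.95)(-0.15) − (-0.05)(-0.45)] = 0.1650
  C_31 = (-0.05)(-0.20) − (-0.25)(0.80) = 0.2100
  C_32 = −[(0.95)(-0.20) − (-0.25)(-0.35)] = 0.2775
  C_33 = (0.95)(0.80) − (-0.05)(-0.35) = 0.7425
det(I−A) = Σ_j (I−A)_1j·C_1j = (0.95)(0.7300) + (-0.05)(0.4225) + (-0.25)(0.4125) = 0.56925
adj(I−A) = Cᵀ =
  [ 0.7300   0.0850   0.2100]
  [ 0.4225   0.7900   0.2775]
  [ 0.4125   0.1650   0.7425]
(I − A)⁻¹ = adj(I−A) / det(I−A) ≈
  [   1.2824     0.1493     0.3689]
  [   0.7422     1.3878     0.4875]
  [   0.7246     0.2899     1.3043]
x = (I − A)⁻¹ d = adj(I−A)·d / det(I−A), with det(I−A) = 0.56925:
  x_1 = (0.7300·1060 + 0.0850·940 + 0.2100·480) / 0.56925 = 954.50 / 0.56925 ≈ 1676.8
  x_2 = (0.4225·1060 + 0.7900·940 + 0.2775·480) / 0.56925 = 1323.65 / 0.56925 ≈ 2325.3
  x_3 = (0.4125·1060 + 0.1650·940 + 0.7425·480) / 0.56925 = 948.75 / 0.56925 ≈ 1666.7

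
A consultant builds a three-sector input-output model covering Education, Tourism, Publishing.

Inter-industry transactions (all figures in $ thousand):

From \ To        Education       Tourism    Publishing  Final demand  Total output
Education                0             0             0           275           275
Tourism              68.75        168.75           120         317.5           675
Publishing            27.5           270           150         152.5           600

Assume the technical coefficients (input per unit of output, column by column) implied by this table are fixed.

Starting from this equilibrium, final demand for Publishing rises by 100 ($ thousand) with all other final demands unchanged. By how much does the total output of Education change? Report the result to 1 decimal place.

Δx_1 = 0.0

Technical coefficients a_ij = z_ij / X_j:
  a_11 = 0/275 = 0.00, a_21 = 68.75/275 = 0.25, a_31 = 27.5/275 = 0.10
  a_12 = 0/675 = 0.00, a_22 = 168.75/675 = 0.25, a_32 = 270/675 = 0.40
  a_13 = 0/600 = 0.00, a_23 = 120/600 = 0.20, a_33 = 150/600 = 0.25
I − A =
  [   1.00     0.00     0.00]
  [  -0.25     0.75    -0.20]
  [  -0.10    -0.40     0.75]
Cofactors of I−A, C_ij = (−1)^(i+j)·(minor ij) (rows/columns in the sector order above):
  C_11 = (0.75)(0.75) − (-0.20)(-0.40) = 0.4825
  C_12 = −[(-0.25)(0.75) − (-0.20)(-0.10)] = 0.2075
  C_13 = (-0.25)(-0.40) − (0.75)(-0.10) = 0.1750
  C_21 = −[(0.00)(0.75) − (0.00)(-0.40)] = 0.0000
  C_22 = (1.00)(0.75) − (0.00)(-0.10) = 0.7500
  C_23 = −[(1.00)(-0.40) − (0.00)(-0.10)] = 0.4000
  C_31 = (0.00)(-0.20) − (0.00)(0.75) = 0.0000
  C_32 = −[(1.00)(-0.20) − (0.00)(-0.25)] = 0.2000
  C_33 = (1.00)(0.75) − (0.00)(-0.25) = 0.7500
det(I−A) = Σ_j (I−A)_1j·C_1j = (1.00)(0.4825) + (0.00)(0.2075) + (0.00)(0.1750) = 0.4825
adj(I−A) = Cᵀ =
  [ 0.4825   0.0000   0.0000]
  [ 0.2075   0.7500   0.2000]
  [ 0.1750   0.4000   0.7500]
(I − A)⁻¹ = adj(I−A) / det(I−A) ≈
  [   1.0000     0.0000     0.0000]
  [   0.4301     1.5544     0.4145]
  [   0.3627     0.8290     1.5544]
Δx = (I − A)⁻¹ Δd with Δd having +100 in the Publishing component and 0 elsewhere.
So Δx_1 = L_13 · (+100), where L_13 = adj(I−A)_13 / det(I−A) = 0.0000 / 0.4825.
Δx_1 = 0.0000 × (+100) / 0.4825 = 0.00 / 0.4825 = 0.0.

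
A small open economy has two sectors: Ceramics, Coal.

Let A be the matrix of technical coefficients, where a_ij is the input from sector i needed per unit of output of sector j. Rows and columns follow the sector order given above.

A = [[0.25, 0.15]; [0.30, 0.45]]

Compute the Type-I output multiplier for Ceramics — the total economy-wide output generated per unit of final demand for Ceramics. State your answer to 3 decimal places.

I − A =
  [   0.75    -0.15]
  [  -0.30     0.55]
det(I−A) = (0.75)(0.55) − (-0.15)(-0.30) = 0.3675
adj(I−A) = [[0.55, 0.15], [0.30, 0.75]]
(I − A)⁻¹ = adj(I−A) / det(I−A) ≈
  [   1.4966     0.4082]
  [   0.8163     2.0408]
The output multiplier for sector j is the column-j sum of the Leontief inverse (I − A)⁻¹ = adj(I−A) / det(I−A).
Column 1 of adj(I−A): (0.55, 0.30); det(I−A) = 0.3675.
m_1 = (0.55 + 0.30) / 0.3675 = 0.85 / 0.3675 ≈ 2.313.

m_1 = 2.313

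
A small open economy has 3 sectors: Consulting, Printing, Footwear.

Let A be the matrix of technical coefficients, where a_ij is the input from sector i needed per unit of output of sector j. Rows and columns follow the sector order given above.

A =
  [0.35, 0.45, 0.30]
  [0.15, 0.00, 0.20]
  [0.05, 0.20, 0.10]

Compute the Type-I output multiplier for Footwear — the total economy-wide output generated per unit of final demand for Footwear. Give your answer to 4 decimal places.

m_F = 2.4428

I − A =
  [   0.65    -0.45    -0.30]
  [  -0.15     1.00    -0.20]
  [  -0.05    -0.20     0.90]
Cofactors of I−A, C_ij = (−1)^(i+j)·(minor ij) (rows/columns in the sector order above):
  C_11 = (1.00)(0.90) − (-0.20)(-0.20) = 0.8600
  C_12 = −[(-0.15)(0.90) − (-0.20)(-0.05)] = 0.1450
  C_13 = (-0.15)(-0.20) − (1.00)(-0.05) = 0.0800
  C_21 = −[(-0.45)(0.90) − (-0.30)(-0.20)] = 0.4650
  C_22 = (0.65)(0.90) − (-0.30)(-0.05) = 0.5700
  C_23 = −[(0.65)(-0.20) − (-0.45)(-0.05)] = 0.1525
  C_31 = (-0.45)(-0.20) − (-0.30)(1.00) = 0.3900
  C_32 = −[(0.65)(-0.20) − (-0.30)(-0.15)] = 0.1750
  C_33 = (0.65)(1.00) − (-0.45)(-0.15) = 0.5825
det(I−A) = Σ_j (I−A)_1j·C_1j = (0.65)(0.8600) + (-0.45)(0.1450) + (-0.30)(0.0800) = 0.46975
adj(I−A) = Cᵀ =
  [ 0.8600   0.4650   0.3900]
  [ 0.1450   0.5700   0.1750]
  [ 0.0800   0.1525   0.5825]
(I − A)⁻¹ = adj(I−A) / det(I−A) ≈
  [   1.83076     0.98989     0.83023]
  [   0.30867     1.21341     0.37254]
  [   0.17030     0.32464     1.24002]
The output multiplier for sector j is the column-j sum of the Leontief inverse (I − A)⁻¹ = adj(I−A) / det(I−A).
Column F of adj(I−A): (0.3900, 0.1750, 0.5825); det(I−A) = 0.46975.
m_F = (0.3900 + 0.1750 + 0.5825) / 0.46975 = 1.1475 / 0.46975 ≈ 2.4428.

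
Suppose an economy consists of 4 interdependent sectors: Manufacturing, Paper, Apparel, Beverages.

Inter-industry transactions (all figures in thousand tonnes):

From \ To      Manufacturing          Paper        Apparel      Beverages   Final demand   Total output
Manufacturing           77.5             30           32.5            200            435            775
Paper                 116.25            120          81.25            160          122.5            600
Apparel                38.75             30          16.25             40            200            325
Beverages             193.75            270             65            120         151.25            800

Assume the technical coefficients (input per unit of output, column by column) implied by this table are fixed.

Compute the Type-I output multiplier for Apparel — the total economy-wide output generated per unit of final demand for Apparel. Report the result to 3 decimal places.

m_A = 2.764

Technical coefficients a_ij = z_ij / X_j:
  a_MM = 77.5/775 = 0.10, a_PM = 116.25/775 = 0.15, a_AM = 38.75/775 = 0.05, a_BM = 193.75/775 = 0.25
  a_MP = 30/600 = 0.05, a_PP = 120/600 = 0.20, a_AP = 30/600 = 0.05, a_BP = 270/600 = 0.45
  a_MA = 32.5/325 = 0.10, a_PA = 81.25/325 = 0.25, a_AA = 16.25/325 = 0.05, a_BA = 65/325 = 0.20
  a_MB = 200/800 = 0.25, a_PB = 160/800 = 0.20, a_AB = 40/800 = 0.05, a_BB = 120/800 = 0.15
I − A =
  [   0.90    -0.05    -0.10    -0.25]
  [  -0.15     0.80    -0.25    -0.20]
  [  -0.05    -0.05     0.95    -0.05]
  [  -0.25    -0.45    -0.20     0.85]
Compute the cofactors C_ij = (−1)^(i+j)·(3×3 minor ij) of I−A; the adjugate is their transpose:
adj(I−A) = Cᵀ =
  [ 0.534250   0.155750   0.139750   0.202000]
  [ 0.182875   0.650375   0.236875   0.220750]
  [ 0.051750   0.063750   0.455250   0.057000]
  [ 0.266125   0.405125   0.273625   0.660250]
det(I−A) = Σ_j (I−A)_1j·C_1j = (0.90)(0.534250) + (-0.05)(0.182875) + (-0.10)(0.051750) + (-0.25)(0.266125) = 0.399975
(I − A)⁻¹ = adj(I−A) / det(I−A) ≈
  [   1.3357     0.3894     0.3494     0.5050]
  [   0.4572     1.6260     0.5922     0.5519]
  [   0.1294     0.1594     1.1382     0.1425]
  [   0.6654     1.0129     0.6841     1.6507]
The output multiplier for sector j is the column-j sum of the Leontief inverse (I − A)⁻¹ = adj(I−A) / det(I−A).
Column A of adj(I−A): (0.139750, 0.236875, 0.455250, 0.273625); det(I−A) = 0.399975.
m_A = (0.139750 + 0.236875 + 0.455250 + 0.273625) / 0.399975 = 1.1055 / 0.399975 ≈ 2.764.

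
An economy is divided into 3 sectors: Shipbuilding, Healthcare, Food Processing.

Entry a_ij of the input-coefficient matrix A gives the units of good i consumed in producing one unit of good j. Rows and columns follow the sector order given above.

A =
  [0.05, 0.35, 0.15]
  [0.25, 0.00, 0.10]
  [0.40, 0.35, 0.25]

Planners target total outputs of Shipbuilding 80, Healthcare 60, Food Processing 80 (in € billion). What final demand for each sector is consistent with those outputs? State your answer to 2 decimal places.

I − A =
  [   0.95    -0.35    -0.15]
  [  -0.25     1.00    -0.10]
  [  -0.40    -0.35     0.75]
d = (I − A) x:
  d_S = (+0.95)·80 + (-0.35)·60 + (-0.15)·80 = 43.00
  d_H = (-0.25)·80 + (+1.00)·60 + (-0.10)·80 = 32.00
  d_F = (-0.40)·80 + (-0.35)·60 + (+0.75)·80 = 7.00

d_S = 43.00, d_H = 32.00, d_F = 7.00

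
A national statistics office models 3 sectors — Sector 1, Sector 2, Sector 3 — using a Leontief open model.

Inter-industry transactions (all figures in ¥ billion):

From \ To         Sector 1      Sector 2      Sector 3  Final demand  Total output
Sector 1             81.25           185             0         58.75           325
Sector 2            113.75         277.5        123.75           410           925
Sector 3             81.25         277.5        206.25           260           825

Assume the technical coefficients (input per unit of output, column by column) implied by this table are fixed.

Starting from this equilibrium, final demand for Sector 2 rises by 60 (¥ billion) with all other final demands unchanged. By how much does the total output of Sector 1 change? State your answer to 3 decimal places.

Δx_1 = 30.000

Technical coefficients a_ij = z_ij / X_j:
  a_11 = 81.25/325 = 0.25, a_21 = 113.75/325 = 0.35, a_31 = 81.25/325 = 0.25
  a_12 = 185/925 = 0.20, a_22 = 277.5/925 = 0.30, a_32 = 277.5/925 = 0.30
  a_13 = 0/825 = 0.00, a_23 = 123.75/825 = 0.15, a_33 = 206.25/825 = 0.25
I − A =
  [   0.75    -0.20     0.00]
  [  -0.35     0.70    -0.15]
  [  -0.25    -0.30     0.75]
Cofactors of I−A, C_ij = (−1)^(i+j)·(minor ij) (rows/columns in the sector order above):
  C_11 = (0.70)(0.75) − (-0.15)(-0.30) = 0.4800
  C_12 = −[(-0.35)(0.75) − (-0.15)(-0.25)] = 0.3000
  C_13 = (-0.35)(-0.30) − (0.70)(-0.25) = 0.2800
  C_21 = −[(-0.20)(0.75) − (0.00)(-0.30)] = 0.1500
  C_22 = (0.75)(0.75) − (0.00)(-0.25) = 0.5625
  C_23 = −[(0.75)(-0.30) − (-0.20)(-0.25)] = 0.2750
  C_31 = (-0.20)(-0.15) − (0.00)(0.70) = 0.0300
  C_32 = −[(0.75)(-0.15) − (0.00)(-0.35)] = 0.1125
  C_33 = (0.75)(0.70) − (-0.20)(-0.35) = 0.4550
det(I−A) = Σ_j (I−A)_1j·C_1j = (0.75)(0.4800) + (-0.20)(0.3000) + (0.00)(0.2800) = 0.3000
adj(I−A) = Cᵀ =
  [ 0.4800   0.1500   0.0300]
  [ 0.3000   0.5625   0.1125]
  [ 0.2800   0.2750   0.4550]
(I − A)⁻¹ = adj(I−A) / det(I−A) ≈
  [   1.6000     0.5000     0.1000]
  [   1.0000     1.8750     0.3750]
  [   0.9333     0.9167     1.5167]
Δx = (I − A)⁻¹ Δd with Δd having +60 in the Sector 2 component and 0 elsewhere.
So Δx_1 = L_12 · (+60), where L_12 = adj(I−A)_12 / det(I−A) = 0.1500 / 0.3000.
Δx_1 = 0.1500 × (+60) / 0.3000 = 9.00 / 0.3000 = 30.000.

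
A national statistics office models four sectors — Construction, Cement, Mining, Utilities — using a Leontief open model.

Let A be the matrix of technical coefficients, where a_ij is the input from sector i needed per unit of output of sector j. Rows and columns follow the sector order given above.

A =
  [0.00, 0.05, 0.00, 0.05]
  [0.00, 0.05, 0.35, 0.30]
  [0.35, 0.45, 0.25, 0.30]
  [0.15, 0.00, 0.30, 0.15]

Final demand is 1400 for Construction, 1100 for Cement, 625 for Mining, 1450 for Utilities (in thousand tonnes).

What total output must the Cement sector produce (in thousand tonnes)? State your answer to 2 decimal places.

x_2 = 4818.76

I − A =
  [   1.00    -0.05     0.00    -0.05]
  [   0.00     0.95    -0.35    -0.30]
  [  -0.35    -0.45     0.75    -0.30]
  [  -0.15     0.00    -0.30     0.85]
Compute the cofactors C_ij = (−1)^(i+j)·(3×3 minor ij) of I−A; the adjugate is their transpose:
adj(I−A) = Cᵀ =
  [ 0.345750   0.034125   0.033625   0.044250]
  [ 0.185125   0.536625   0.384875   0.336125]
  [ 0.345625   0.396250   0.798125   0.441875]
  [ 0.183000   0.145875   0.287625   0.548875]
det(I−A) = Σ_j (I−A)_1j·C_1j = (1.00)(0.345750) + (-0.05)(0.185125) + (0.00)(0.345625) + (-0.05)(0.183000) = 0.32734375
(I − A)⁻¹ = adj(I−A) / det(I−A) ≈
  [   1.0562     0.1042     0.1027     0.1352]
  [   0.5655     1.6393     1.1758     1.0268]
  [   1.0558     1.2105     2.4382     1.3499]
  [   0.5590     0.4456     0.8787     1.6768]
x = (I − A)⁻¹ d = adj(I−A)·d / det(I−A), with det(I−A) = 0.32734375:
  x_1 = (0.345750·1400 + 0.034125·1100 + 0.033625·625 + 0.044250·1450) / 0.32734375 = 606.765625 / 0.32734375 ≈ 1853.60
  x_2 = (0.185125·1400 + 0.536625·1100 + 0.384875·625 + 0.336125·1450) / 0.32734375 = 1577.390625 / 0.32734375 ≈ 4818.76
  x_3 = (0.345625·1400 + 0.396250·1100 + 0.798125·625 + 0.441875·1450) / 0.32734375 = 2059.296875 / 0.32734375 ≈ 6290.93
  x_4 = (0.183000·1400 + 0.145875·1100 + 0.287625·625 + 0.548875·1450) / 0.32734375 = 1392.296875 / 0.32734375 ≈ 4253.32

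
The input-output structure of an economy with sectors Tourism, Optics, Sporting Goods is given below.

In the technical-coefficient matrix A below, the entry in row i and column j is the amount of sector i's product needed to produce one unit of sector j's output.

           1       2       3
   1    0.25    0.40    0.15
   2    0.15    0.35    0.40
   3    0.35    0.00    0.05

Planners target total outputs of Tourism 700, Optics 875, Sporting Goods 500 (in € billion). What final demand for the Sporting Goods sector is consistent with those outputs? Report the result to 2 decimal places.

d_3 = 230.00

I − A =
  [   0.75    -0.40    -0.15]
  [  -0.15     0.65    -0.40]
  [  -0.35     0.00     0.95]
d = (I − A) x:
  d_1 = (+0.75)·700 + (-0.40)·875 + (-0.15)·500 = 100.00
  d_2 = (-0.15)·700 + (+0.65)·875 + (-0.40)·500 = 263.75
  d_3 = (-0.35)·700 + (+0.00)·875 + (+0.95)·500 = 230.00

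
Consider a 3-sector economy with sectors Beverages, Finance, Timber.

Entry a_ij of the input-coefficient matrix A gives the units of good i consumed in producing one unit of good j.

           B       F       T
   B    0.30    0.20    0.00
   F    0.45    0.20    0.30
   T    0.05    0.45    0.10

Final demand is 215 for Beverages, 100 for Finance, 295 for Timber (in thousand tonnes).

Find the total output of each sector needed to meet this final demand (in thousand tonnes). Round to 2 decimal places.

I − A =
  [   0.70    -0.20     0.00]
  [  -0.45     0.80    -0.30]
  [  -0.05    -0.45     0.90]
Cofactors of I−A, C_ij = (−1)^(i+j)·(minor ij) (rows/columns in the sector order above):
  C_11 = (0.80)(0.90) − (-0.30)(-0.45) = 0.5850
  C_12 = −[(-0.45)(0.90) − (-0.30)(-0.05)] = 0.4200
  C_13 = (-0.45)(-0.45) − (0.80)(-0.05) = 0.2425
  C_21 = −[(-0.20)(0.90) − (0.00)(-0.45)] = 0.1800
  C_22 = (0.70)(0.90) − (0.00)(-0.05) = 0.6300
  C_23 = −[(0.70)(-0.45) − (-0.20)(-0.05)] = 0.3250
  C_31 = (-0.20)(-0.30) − (0.00)(0.80) = 0.0600
  C_32 = −[(0.70)(-0.30) − (0.00)(-0.45)] = 0.2100
  C_33 = (0.70)(0.80) − (-0.20)(-0.45) = 0.4700
det(I−A) = Σ_j (I−A)_1j·C_1j = (0.70)(0.5850) + (-0.20)(0.4200) + (0.00)(0.2425) = 0.3255
adj(I−A) = Cᵀ =
  [ 0.5850   0.1800   0.0600]
  [ 0.4200   0.6300   0.2100]
  [ 0.2425   0.3250   0.4700]
(I − A)⁻¹ = adj(I−A) / det(I−A) ≈
  [   1.7972     0.5530     0.1843]
  [   1.2903     1.9355     0.6452]
  [   0.7450     0.9985     1.4439]
x = (I − A)⁻¹ d = adj(I−A)·d / det(I−A), with det(I−A) = 0.3255:
  x_B = (0.5850·215 + 0.1800·100 + 0.0600·295) / 0.3255 = 161.475 / 0.3255 ≈ 496.08
  x_F = (0.4200·215 + 0.6300·100 + 0.2100·295) / 0.3255 = 215.25 / 0.3255 ≈ 661.29
  x_T = (0.2425·215 + 0.3250·100 + 0.4700·295) / 0.3255 = 223.2875 / 0.3255 ≈ 685.98

x_B = 496.08, x_F = 661.29, x_T = 685.98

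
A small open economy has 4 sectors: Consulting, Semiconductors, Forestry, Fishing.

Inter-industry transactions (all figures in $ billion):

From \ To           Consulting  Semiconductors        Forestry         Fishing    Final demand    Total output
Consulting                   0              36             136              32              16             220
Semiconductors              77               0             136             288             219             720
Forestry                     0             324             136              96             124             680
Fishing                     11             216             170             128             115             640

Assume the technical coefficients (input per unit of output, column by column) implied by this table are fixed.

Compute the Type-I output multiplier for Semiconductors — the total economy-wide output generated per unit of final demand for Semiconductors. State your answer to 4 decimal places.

m_2 = 4.7859

Technical coefficients a_ij = z_ij / X_j:
  a_11 = 0/220 = 0.00, a_21 = 77/220 = 0.35, a_31 = 0/220 = 0.00, a_41 = 11/220 = 0.05
  a_12 = 36/720 = 0.05, a_22 = 0/720 = 0.00, a_32 = 324/720 = 0.45, a_42 = 216/720 = 0.30
  a_13 = 136/680 = 0.20, a_23 = 136/680 = 0.20, a_33 = 136/680 = 0.20, a_43 = 170/680 = 0.25
  a_14 = 32/640 = 0.05, a_24 = 288/640 = 0.45, a_34 = 96/640 = 0.15, a_44 = 128/640 = 0.20
I − A =
  [   1.00    -0.05    -0.20    -0.05]
  [  -0.35     1.00    -0.20    -0.45]
  [   0.00    -0.45     0.80    -0.15]
  [  -0.05    -0.30    -0.25     0.80]
Compute the cofactors C_ij = (−1)^(i+j)·(3×3 minor ij) of I−A; the adjugate is their transpose:
adj(I−A) = Cᵀ =
  [ 0.362875   0.128750   0.162125   0.125500]
  [ 0.230375   0.599000   0.336875   0.414500]
  [ 0.159375   0.404250   0.642125   0.357750]
  [ 0.158875   0.359000   0.337125   0.664500]
det(I−A) = Σ_j (I−A)_1j·C_1j = (1.00)(0.362875) + (-0.05)(0.230375) + (-0.20)(0.159375) + (-0.05)(0.158875) = 0.3115375
(I − A)⁻¹ = adj(I−A) / det(I−A) ≈
  [   1.16479     0.41327     0.52040     0.40284]
  [   0.73948     1.92272     1.08133     1.33050]
  [   0.51158     1.29760     2.06115     1.14834]
  [   0.50997     1.15235     1.08213     2.13297]
The output multiplier for sector j is the column-j sum of the Leontief inverse (I − A)⁻¹ = adj(I−A) / det(I−A).
Column 2 of adj(I−A): (0.128750, 0.599000, 0.404250, 0.359000); det(I−A) = 0.3115375.
m_2 = (0.128750 + 0.599000 + 0.404250 + 0.359000) / 0.3115375 = 1.491 / 0.3115375 ≈ 4.7859.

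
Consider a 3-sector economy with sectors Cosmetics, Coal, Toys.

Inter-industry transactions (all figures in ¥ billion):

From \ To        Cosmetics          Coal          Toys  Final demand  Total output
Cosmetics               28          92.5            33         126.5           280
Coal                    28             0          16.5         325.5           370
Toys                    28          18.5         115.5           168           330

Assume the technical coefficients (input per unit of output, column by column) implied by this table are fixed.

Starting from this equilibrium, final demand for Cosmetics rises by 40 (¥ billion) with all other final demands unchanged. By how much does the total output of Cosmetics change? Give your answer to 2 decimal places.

Δx_1 = 46.69

Technical coefficients a_ij = z_ij / X_j:
  a_11 = 28/280 = 0.10, a_21 = 28/280 = 0.10, a_31 = 28/280 = 0.10
  a_12 = 92.5/370 = 0.25, a_22 = 0/370 = 0.00, a_32 = 18.5/370 = 0.05
  a_13 = 33/330 = 0.10, a_23 = 16.5/330 = 0.05, a_33 = 115.5/330 = 0.35
I − A =
  [   0.90    -0.25    -0.10]
  [  -0.10     1.00    -0.05]
  [  -0.10    -0.05     0.65]
Cofactors of I−A, C_ij = (−1)^(i+j)·(minor ij) (rows/columns in the sector order above):
  C_11 = (1.00)(0.65) − (-0.05)(-0.05) = 0.6475
  C_12 = −[(-0.10)(0.65) − (-0.05)(-0.10)] = 0.0700
  C_13 = (-0.10)(-0.05) − (1.00)(-0.10) = 0.1050
  C_21 = −[(-0.25)(0.65) − (-0.10)(-0.05)] = 0.1675
  C_22 = (0.90)(0.65) − (-0.10)(-0.10) = 0.5750
  C_23 = −[(0.90)(-0.05) − (-0.25)(-0.10)] = 0.0700
  C_31 = (-0.25)(-0.05) − (-0.10)(1.00) = 0.1125
  C_32 = −[(0.90)(-0.05) − (-0.10)(-0.10)] = 0.0550
  C_33 = (0.90)(1.00) − (-0.25)(-0.10) = 0.8750
det(I−A) = Σ_j (I−A)_1j·C_1j = (0.90)(0.6475) + (-0.25)(0.0700) + (-0.10)(0.1050) = 0.55475
adj(I−A) = Cᵀ =
  [ 0.6475   0.1675   0.1125]
  [ 0.0700   0.5750   0.0550]
  [ 0.1050   0.0700   0.8750]
(I − A)⁻¹ = adj(I−A) / det(I−A) ≈
  [   1.1672     0.3019     0.2028]
  [   0.1262     1.0365     0.0991]
  [   0.1893     0.1262     1.5773]
Δx = (I − A)⁻¹ Δd with Δd having +40 in the Cosmetics component and 0 elsewhere.
So Δx_1 = L_11 · (+40), where L_11 = adj(I−A)_11 / det(I−A) = 0.6475 / 0.55475.
Δx_1 = 0.6475 × (+40) / 0.55475 = 25.90 / 0.55475 ≈ 46.69.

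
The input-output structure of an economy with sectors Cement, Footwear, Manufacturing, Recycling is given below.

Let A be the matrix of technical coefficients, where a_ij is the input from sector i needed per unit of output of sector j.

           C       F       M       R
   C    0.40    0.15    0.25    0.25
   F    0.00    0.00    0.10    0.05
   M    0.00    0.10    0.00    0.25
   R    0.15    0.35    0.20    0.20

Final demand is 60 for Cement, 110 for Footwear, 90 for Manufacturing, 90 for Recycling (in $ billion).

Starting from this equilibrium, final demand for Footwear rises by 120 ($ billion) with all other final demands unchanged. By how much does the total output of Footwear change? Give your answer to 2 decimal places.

I − A =
  [   0.60    -0.15    -0.25    -0.25]
  [   0.00     1.00    -0.10    -0.05]
  [   0.00    -0.10     1.00    -0.25]
  [  -0.15    -0.35    -0.20     0.80]
Compute the cofactors C_ij = (−1)^(i+j)·(3×3 minor ij) of I−A; the adjugate is their transpose:
adj(I−A) = Cᵀ =
  [ 0.714750   0.246875   0.267875   0.322500]
  [ 0.011250   0.403125   0.052125   0.045000]
  [ 0.038250   0.102375   0.430875   0.153000]
  [ 0.148500   0.248250   0.180750   0.594000]
det(I−A) = Σ_j (I−A)_1j·C_1j = (0.60)(0.714750) + (-0.15)(0.011250) + (-0.25)(0.038250) + (-0.25)(0.148500) = 0.380475
(I − A)⁻¹ = adj(I−A) / det(I−A) ≈
  [   1.8786     0.6489     0.7041     0.8476]
  [   0.0296     1.0595     0.1370     0.1183]
  [   0.1005     0.2691     1.1325     0.4021]
  [   0.3903     0.6525     0.4751     1.5612]
Δx = (I − A)⁻¹ Δd with Δd having +120 in the Footwear component and 0 elsewhere.
So Δx_F = L_FF · (+120), where L_FF = adj(I−A)_FF / det(I−A) = 0.403125 / 0.380475.
Δx_F = 0.403125 × (+120) / 0.380475 = 48.375 / 0.380475 ≈ 127.14.

Δx_F = 127.14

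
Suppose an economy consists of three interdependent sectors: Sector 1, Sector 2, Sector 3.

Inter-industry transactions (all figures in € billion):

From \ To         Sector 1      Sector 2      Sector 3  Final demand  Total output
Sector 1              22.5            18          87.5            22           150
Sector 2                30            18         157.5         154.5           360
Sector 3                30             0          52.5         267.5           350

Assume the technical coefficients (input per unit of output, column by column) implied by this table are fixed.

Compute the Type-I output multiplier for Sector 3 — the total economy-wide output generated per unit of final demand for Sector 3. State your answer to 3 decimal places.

m_3 = 2.381

Technical coefficients a_ij = z_ij / X_j:
  a_11 = 22.5/150 = 0.15, a_21 = 30/150 = 0.20, a_31 = 30/150 = 0.20
  a_12 = 18/360 = 0.05, a_22 = 18/360 = 0.05, a_32 = 0/360 = 0.00
  a_13 = 87.5/350 = 0.25, a_23 = 157.5/350 = 0.45, a_33 = 52.5/350 = 0.15
I − A =
  [   0.85    -0.05    -0.25]
  [  -0.20     0.95    -0.45]
  [  -0.20     0.00     0.85]
Cofactors of I−A, C_ij = (−1)^(i+j)·(minor ij) (rows/columns in the sector order above):
  C_11 = (0.95)(0.85) − (-0.45)(0.00) = 0.8075
  C_12 = −[(-0.20)(0.85) − (-0.45)(-0.20)] = 0.2600
  C_13 = (-0.20)(0.00) − (0.95)(-0.20) = 0.1900
  C_21 = −[(-0.05)(0.85) − (-0.25)(0.00)] = 0.0425
  C_22 = (0.85)(0.85) − (-0.25)(-0.20) = 0.6725
  C_23 = −[(0.85)(0.00) − (-0.05)(-0.20)] = 0.0100
  C_31 = (-0.05)(-0.45) − (-0.25)(0.95) = 0.2600
  C_32 = −[(0.85)(-0.45) − (-0.25)(-0.20)] = 0.4325
  C_33 = (0.85)(0.95) − (-0.05)(-0.20) = 0.7975
det(I−A) = Σ_j (I−A)_1j·C_1j = (0.85)(0.8075) + (-0.05)(0.2600) + (-0.25)(0.1900) = 0.625875
adj(I−A) = Cᵀ =
  [ 0.8075   0.0425   0.2600]
  [ 0.2600   0.6725   0.4325]
  [ 0.1900   0.0100   0.7975]
(I − A)⁻¹ = adj(I−A) / det(I−A) ≈
  [   1.2902     0.0679     0.4154]
  [   0.4154     1.0745     0.6910]
  [   0.3036     0.0160     1.2742]
The output multiplier for sector j is the column-j sum of the Leontief inverse (I − A)⁻¹ = adj(I−A) / det(I−A).
Column 3 of adj(I−A): (0.2600, 0.4325, 0.7975); det(I−A) = 0.625875.
m_3 = (0.2600 + 0.4325 + 0.7975) / 0.625875 = 1.49 / 0.625875 ≈ 2.381.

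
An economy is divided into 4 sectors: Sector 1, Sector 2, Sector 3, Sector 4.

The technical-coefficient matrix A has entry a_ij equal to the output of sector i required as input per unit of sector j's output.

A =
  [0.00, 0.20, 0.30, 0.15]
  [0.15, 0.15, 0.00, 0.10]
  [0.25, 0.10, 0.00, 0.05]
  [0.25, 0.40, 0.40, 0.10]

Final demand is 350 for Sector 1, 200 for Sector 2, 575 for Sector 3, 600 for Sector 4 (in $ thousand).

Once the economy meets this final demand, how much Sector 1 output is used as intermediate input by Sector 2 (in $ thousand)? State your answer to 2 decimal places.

I − A =
  [   1.00    -0.20    -0.30    -0.15]
  [  -0.15     0.85     0.00    -0.10]
  [  -0.25    -0.10     1.00    -0.05]
  [  -0.25    -0.40    -0.40     0.90]
Compute the cofactors C_ij = (−1)^(i+j)·(3×3 minor ij) of I−A; the adjugate is their transpose:
adj(I−A) = Cᵀ =
  [ 0.704000   0.275000   0.276500   0.163250]
  [ 0.167000   0.756250   0.097000   0.117250]
  [ 0.210875   0.168750   0.652125   0.090125]
  [ 0.363500   0.487500   0.409750   0.751750]
det(I−A) = Σ_j (I−A)_1j·C_1j = (1.00)(0.704000) + (-0.20)(0.167000) + (-0.30)(0.210875) + (-0.15)(0.363500) = 0.5528125
(I − A)⁻¹ = adj(I−A) / det(I−A) ≈
  [   1.2735     0.4975     0.5002     0.2953]
  [   0.3021     1.3680     0.1755     0.2121]
  [   0.3815     0.3053     1.1796     0.1630]
  [   0.6575     0.8819     0.7412     1.3599]
First solve x = (I − A)⁻¹ d = adj(I−A)·d / det(I−A); in particular x_2 = (0.167000·350 + 0.756250·200 + 0.097000·575 + 0.117250·600) / 0.5528125 = 335.825 / 0.5528125 ≈ 607.4845.
Intermediate flow from 1 to 2: z_12 = a_12 · x_2 = 0.20 × 335.825 / 0.5528125 = 67.165 / 0.5528125 ≈ 121.50.

z_12 = 121.50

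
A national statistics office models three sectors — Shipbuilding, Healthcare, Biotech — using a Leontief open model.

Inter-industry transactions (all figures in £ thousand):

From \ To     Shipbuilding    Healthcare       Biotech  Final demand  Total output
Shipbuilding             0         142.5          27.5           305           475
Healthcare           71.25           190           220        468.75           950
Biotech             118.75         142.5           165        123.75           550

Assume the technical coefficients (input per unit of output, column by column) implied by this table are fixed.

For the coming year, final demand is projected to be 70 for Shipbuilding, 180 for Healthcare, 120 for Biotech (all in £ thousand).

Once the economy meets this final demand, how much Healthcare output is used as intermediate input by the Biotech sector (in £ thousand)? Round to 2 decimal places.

Technical coefficients a_ij = z_ij / X_j:
  a_11 = 0/475 = 0.00, a_21 = 71.25/475 = 0.15, a_31 = 118.75/475 = 0.25
  a_12 = 142.5/950 = 0.15, a_22 = 190/950 = 0.20, a_32 = 142.5/950 = 0.15
  a_13 = 27.5/550 = 0.05, a_23 = 220/550 = 0.40, a_33 = 165/550 = 0.30
I − A =
  [   1.00    -0.15    -0.05]
  [  -0.15     0.80    -0.40]
  [  -0.25    -0.15     0.70]
Cofactors of I−A, C_ij = (−1)^(i+j)·(minor ij) (rows/columns in the sector order above):
  C_11 = (0.80)(0.70) − (-0.40)(-0.15) = 0.5000
  C_12 = −[(-0.15)(0.70) − (-0.40)(-0.25)] = 0.2050
  C_13 = (-0.15)(-0.15) − (0.80)(-0.25) = 0.2225
  C_21 = −[(-0.15)(0.70) − (-0.05)(-0.15)] = 0.1125
  C_22 = (1.00)(0.70) − (-0.05)(-0.25) = 0.6875
  C_23 = −[(1.00)(-0.15) − (-0.15)(-0.25)] = 0.1875
  C_31 = (-0.15)(-0.40) − (-0.05)(0.80) = 0.1000
  C_32 = −[(1.00)(-0.40) − (-0.05)(-0.15)] = 0.4075
  C_33 = (1.00)(0.80) − (-0.15)(-0.15) = 0.7775
det(I−A) = Σ_j (I−A)_1j·C_1j = (1.00)(0.5000) + (-0.15)(0.2050) + (-0.05)(0.2225) = 0.458125
adj(I−A) = Cᵀ =
  [ 0.5000   0.1125   0.1000]
  [ 0.2050   0.6875   0.4075]
  [ 0.2225   0.1875   0.7775]
(I − A)⁻¹ = adj(I−A) / det(I−A) ≈
  [   1.0914     0.2456     0.2183]
  [   0.4475     1.5007     0.8895]
  [   0.4857     0.4093     1.6971]
First solve x = (I − A)⁻¹ d = adj(I−A)·d / det(I−A); in particular x_3 = (0.2225·70 + 0.1875·180 + 0.7775·120) / 0.458125 = 142.625 / 0.458125 ≈ 311.3233.
Intermediate flow from 2 to 3: z_23 = a_23 · x_3 = 0.40 × 142.625 / 0.458125 = 57.05 / 0.458125 ≈ 124.53.

z_23 = 124.53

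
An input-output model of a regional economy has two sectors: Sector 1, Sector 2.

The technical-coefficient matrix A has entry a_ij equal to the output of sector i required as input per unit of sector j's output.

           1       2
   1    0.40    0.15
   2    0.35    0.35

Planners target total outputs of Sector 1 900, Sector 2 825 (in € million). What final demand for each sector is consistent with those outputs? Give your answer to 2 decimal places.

I − A =
  [   0.60    -0.15]
  [  -0.35     0.65]
d = (I − A) x:
  d_1 = (+0.60)·900 + (-0.15)·825 = 416.25
  d_2 = (-0.35)·900 + (+0.65)·825 = 221.25

d_1 = 416.25, d_2 = 221.25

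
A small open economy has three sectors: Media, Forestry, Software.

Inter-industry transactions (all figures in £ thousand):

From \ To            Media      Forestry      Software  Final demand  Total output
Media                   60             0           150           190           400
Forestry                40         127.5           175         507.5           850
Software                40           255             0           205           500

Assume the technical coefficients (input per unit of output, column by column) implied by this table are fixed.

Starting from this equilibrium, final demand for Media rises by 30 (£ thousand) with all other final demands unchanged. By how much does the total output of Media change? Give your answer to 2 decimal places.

Technical coefficients a_ij = z_ij / X_j:
  a_11 = 60/400 = 0.15, a_21 = 40/400 = 0.10, a_31 = 40/400 = 0.10
  a_12 = 0/850 = 0.00, a_22 = 127.5/850 = 0.15, a_32 = 255/850 = 0.30
  a_13 = 150/500 = 0.30, a_23 = 175/500 = 0.35, a_33 = 0/500 = 0.00
I − A =
  [   0.85     0.00    -0.30]
  [  -0.10     0.85    -0.35]
  [  -0.10    -0.30     1.00]
Cofactors of I−A, C_ij = (−1)^(i+j)·(minor ij) (rows/columns in the sector order above):
  C_11 = (0.85)(1.00) − (-0.35)(-0.30) = 0.7450
  C_12 = −[(-0.10)(1.00) − (-0.35)(-0.10)] = 0.1350
  C_13 = (-0.10)(-0.30) − (0.85)(-0.10) = 0.1150
  C_21 = −[(0.00)(1.00) − (-0.30)(-0.30)] = 0.0900
  C_22 = (0.85)(1.00) − (-0.30)(-0.10) = 0.8200
  C_23 = −[(0.85)(-0.30) − (0.00)(-0.10)] = 0.2550
  C_31 = (0.00)(-0.35) − (-0.30)(0.85) = 0.2550
  C_32 = −[(0.85)(-0.35) − (-0.30)(-0.10)] = 0.3275
  C_33 = (0.85)(0.85) − (0.00)(-0.10) = 0.7225
det(I−A) = Σ_j (I−A)_1j·C_1j = (0.85)(0.7450) + (0.00)(0.1350) + (-0.30)(0.1150) = 0.59875
adj(I−A) = Cᵀ =
  [ 0.7450   0.0900   0.2550]
  [ 0.1350   0.8200   0.3275]
  [ 0.1150   0.2550   0.7225]
(I − A)⁻¹ = adj(I−A) / det(I−A) ≈
  [   1.2443     0.1503     0.4259]
  [   0.2255     1.3695     0.5470]
  [   0.1921     0.4259     1.2067]
Δx = (I − A)⁻¹ Δd with Δd having +30 in the Media component and 0 elsewhere.
So Δx_1 = L_11 · (+30), where L_11 = adj(I−A)_11 / det(I−A) = 0.7450 / 0.59875.
Δx_1 = 0.7450 × (+30) / 0.59875 = 22.35 / 0.59875 ≈ 37.33.

Δx_1 = 37.33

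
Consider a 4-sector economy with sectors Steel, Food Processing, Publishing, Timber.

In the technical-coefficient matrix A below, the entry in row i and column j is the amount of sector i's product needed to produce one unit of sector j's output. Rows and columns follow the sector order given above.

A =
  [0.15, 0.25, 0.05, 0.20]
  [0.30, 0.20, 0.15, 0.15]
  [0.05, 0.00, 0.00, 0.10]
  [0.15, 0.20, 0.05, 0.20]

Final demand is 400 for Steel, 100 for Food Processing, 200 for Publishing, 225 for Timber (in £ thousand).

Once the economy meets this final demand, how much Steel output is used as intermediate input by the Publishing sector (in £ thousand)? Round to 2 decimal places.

I − A =
  [   0.85    -0.25    -0.05    -0.20]
  [  -0.30     0.80    -0.15    -0.15]
  [  -0.05     0.00     1.00    -0.10]
  [  -0.15    -0.20    -0.05     0.80]
Compute the cofactors C_ij = (−1)^(i+j)·(3×3 minor ij) of I−A; the adjugate is their transpose:
adj(I−A) = Cᵀ =
  [ 0.603000   0.239750   0.076375   0.205250]
  [ 0.269625   0.642500   0.120000   0.202875]
  [ 0.048500   0.032750   0.416875   0.070375]
  [ 0.183500   0.207625   0.070375   0.601125]
det(I−A) = Σ_j (I−A)_1j·C_1j = (0.85)(0.603000) + (-0.25)(0.269625) + (-0.05)(0.048500) + (-0.20)(0.183500) = 0.40601875
(I − A)⁻¹ = adj(I−A) / det(I−A) ≈
  [   1.4852     0.5905     0.1881     0.5055]
  [   0.6641     1.5824     0.2956     0.4997]
  [   0.1195     0.0807     1.0267     0.1733]
  [   0.4519     0.5114     0.1733     1.4805]
First solve x = (I − A)⁻¹ d = adj(I−A)·d / det(I−A); in particular x_P = (0.048500·400 + 0.032750·100 + 0.416875·200 + 0.070375·225) / 0.40601875 = 121.884375 / 0.40601875 ≈ 300.1940.
Intermediate flow from S to P: z_SP = a_SP · x_P = 0.05 × 121.884375 / 0.40601875 = 6.09421875 / 0.40601875 ≈ 15.01.

z_SP = 15.01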